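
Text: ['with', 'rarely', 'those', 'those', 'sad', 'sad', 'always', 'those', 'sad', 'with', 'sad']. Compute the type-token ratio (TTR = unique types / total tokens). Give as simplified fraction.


Tokens: 11
Unique types: ('always', 'rarely', 'sad', 'those', 'with') = 5
TTR = 5/11
Already in lowest terms.

5/11


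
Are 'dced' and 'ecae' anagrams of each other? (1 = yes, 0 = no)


Sort characters of 'dced': 'cdde'
Sort characters of 'ecae': 'acee'
Sorted forms differ -> they are NOT anagrams
Result: 0

0


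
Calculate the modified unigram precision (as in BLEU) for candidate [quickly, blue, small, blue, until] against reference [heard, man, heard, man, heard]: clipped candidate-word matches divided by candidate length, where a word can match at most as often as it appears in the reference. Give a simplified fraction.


Reference word counts: {'heard': 3, 'man': 2}
Checking each candidate word (with clipping):
  'quickly' -> not in reference -> no match (matches: 0)
  'blue' -> not in reference -> no match (matches: 0)
  'small' -> not in reference -> no match (matches: 0)
  'blue' -> not in reference -> no match (matches: 0)
  'until' -> not in reference -> no match (matches: 0)
Clipped matches: 0, Candidate length: 5
Precision = 0/5 = 0

0


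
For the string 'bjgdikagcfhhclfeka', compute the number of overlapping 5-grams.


String 'bjgdikagcfhhclfeka' has length L = 18.
Number of overlapping n-grams = L - n + 1
Substituting: 18 - 5 + 1 = 14

14


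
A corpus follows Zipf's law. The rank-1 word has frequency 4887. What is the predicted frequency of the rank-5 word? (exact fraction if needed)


Zipf's law: freq(rank) = f1 / rank
f1 = 4887, rank = 5
freq = 4887 / 5
GCD(4887, 5) = 1
Simplified: 4887/5

4887/5


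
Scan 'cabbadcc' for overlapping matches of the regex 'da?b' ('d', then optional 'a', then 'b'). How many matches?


Pattern: da?b means 'd', then optional 'a', then 'b'.
Scanning 'cabbadcc' position-by-position:
  Pos 0: window 'cab' -> no
  Pos 1: window 'abb' -> no
  Pos 2: window 'bba' -> no
  Pos 3: window 'bad' -> no
  Pos 4: window 'adc' -> no
  Pos 5: window 'dcc' -> no
  Pos 6: window 'cc' -> no
  Pos 7: window 'c' -> no
Total matches: 0

0


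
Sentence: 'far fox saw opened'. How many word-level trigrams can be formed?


Word trigrams from [4] words:
  Trigram 1: (far fox saw)
  Trigram 2: (fox saw opened)
Total word trigrams: 4 - 2 = 2

2


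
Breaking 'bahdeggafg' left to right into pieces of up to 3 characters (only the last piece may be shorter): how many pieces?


'bahdeggafg' has 10 characters.
Chunking with max size 3:
  Chunk 1: 'bah' (positions 0-2)
  Chunk 2: 'deg' (positions 3-5)
  Chunk 3: 'gaf' (positions 6-8)
  Chunk 4: 'g' (positions 9-9)
Total chunks: ceil(10 / 3) = 4

4


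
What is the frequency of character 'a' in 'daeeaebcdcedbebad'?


Scanning 'daeeaebcdcedbebad' for 'a':
  Position 1: 'a' -> MATCH (count: 1)
  Position 4: 'a' -> MATCH (count: 2)
  Position 15: 'a' -> MATCH (count: 3)
Total occurrences of 'a': 3

3


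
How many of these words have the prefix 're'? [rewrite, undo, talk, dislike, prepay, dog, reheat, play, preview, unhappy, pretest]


Checking each word for prefix 're':
  'rewrite' -> YES, starts with 're' (count: 1)
  'undo' -> no (count: 1)
  'talk' -> no (count: 1)
  'dislike' -> no (count: 1)
  'prepay' -> no (count: 1)
  'dog' -> no (count: 1)
  'reheat' -> YES, starts with 're' (count: 2)
  'play' -> no (count: 2)
  'preview' -> no (count: 2)
  'unhappy' -> no (count: 2)
  'pretest' -> no (count: 2)
Total with prefix 're': 2

2


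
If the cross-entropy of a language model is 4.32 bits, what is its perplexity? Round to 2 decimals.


Perplexity formula: PP = 2^H
H = 4.32
PP = 2^4.32
Decompose: 2^4.32 = 2^4 * 2^0.32
2^4 = 16, 2^0.32 ~ 1.2483305
PP ~ 16 * 1.2483305 = 19.9732880
Rounded to 2 decimals: 19.97

19.97


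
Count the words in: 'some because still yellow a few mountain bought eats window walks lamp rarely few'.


Counting words by splitting on spaces:
  Word 1: 'some'
  Word 2: 'because'
  Word 3: 'still'
  Word 4: 'yellow'
  Word 5: 'a'
  Word 6: 'few'
  Word 7: 'mountain'
  Word 8: 'bought'
  Word 9: 'eats'
  Word 10: 'window'
  Word 11: 'walks'
  Word 12: 'lamp'
  Word 13: 'rarely'
  Word 14: 'few'
Total words: 14

14


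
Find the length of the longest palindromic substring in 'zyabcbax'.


Scanning 'zyabcbax' for palindromic substrings.
Substring at positions 2-6: 'abcba'.
Check: reverse('abcba') = 'abcba' -> palindrome confirmed.
Neighbouring characters ('y' / 'x') break symmetry, so it cannot extend further.
No longer palindromic substring exists; longest length = 5

5


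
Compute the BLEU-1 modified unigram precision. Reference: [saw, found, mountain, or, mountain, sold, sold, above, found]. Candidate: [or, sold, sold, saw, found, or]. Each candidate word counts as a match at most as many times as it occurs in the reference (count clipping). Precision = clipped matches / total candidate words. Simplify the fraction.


Reference word counts: {'above': 1, 'found': 2, 'mountain': 2, 'or': 1, 'saw': 1, 'sold': 2}
Checking each candidate word (with clipping):
  'or' -> in reference (ref count 1, used 1/1) -> match (matches: 1)
  'sold' -> in reference (ref count 2, used 1/2) -> match (matches: 2)
  'sold' -> in reference (ref count 2, used 2/2) -> match (matches: 3)
  'saw' -> in reference (ref count 1, used 1/1) -> match (matches: 4)
  'found' -> in reference (ref count 2, used 1/2) -> match (matches: 5)
  'or' -> ref count 1 already used up (1/1) -> clipped, no match (matches: 5)
Clipped matches: 5, Candidate length: 6
Precision = 5/6

5/6


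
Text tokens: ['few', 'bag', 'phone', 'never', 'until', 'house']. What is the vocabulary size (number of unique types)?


Listing all tokens and tracking unique types:
  Token 1: 'few' -> NEW (unique so far: 1)
  Token 2: 'bag' -> NEW (unique so far: 2)
  Token 3: 'phone' -> NEW (unique so far: 3)
  Token 4: 'never' -> NEW (unique so far: 4)
  Token 5: 'until' -> NEW (unique so far: 5)
  Token 6: 'house' -> NEW (unique so far: 6)
Unique types: ('bag', 'few', 'house', 'never', 'phone', 'until')
Vocabulary size: 6

6


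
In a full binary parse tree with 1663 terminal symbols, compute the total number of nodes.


Leaf nodes (terminals): 1663
Internal nodes = n - 1 = 1663 - 1 = 1662
Total = leaves + internal = 1663 + 1662 = 3325

3325


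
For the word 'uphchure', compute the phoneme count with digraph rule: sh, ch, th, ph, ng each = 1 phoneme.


Parsing 'uphchure' greedily, digraphs first:
  'u' -> vowel phoneme (phonemes so far: 1)
  'ph' -> digraph (1 consonant phoneme) (phonemes so far: 2)
  'ch' -> digraph (1 consonant phoneme) (phonemes so far: 3)
  'u' -> vowel phoneme (phonemes so far: 4)
  'r' -> consonant phoneme (phonemes so far: 5)
  'e' -> vowel phoneme (phonemes so far: 6)
Total phonemes: 6

6


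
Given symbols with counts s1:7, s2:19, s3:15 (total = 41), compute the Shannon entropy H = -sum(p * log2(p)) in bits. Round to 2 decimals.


Computing entropy H = -sum(p_i * log2(p_i)):
  s1: p = 7/41 = 0.1707, -p*log2(p) = 0.4354
  s2: p = 19/41 = 0.4634, -p*log2(p) = 0.5142
  s3: p = 15/41 = 0.3659, -p*log2(p) = 0.5307
H = sum of terms = 1.4803
Rounded to 2 decimals: 1.48

1.48


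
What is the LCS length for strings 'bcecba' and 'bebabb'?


DP table for LCS of 'bcecba' and 'bebabb':
       b  e  b  a  b  b
    0  0  0  0  0  0  0
  b 0  1  1  1  1  1  1
  c 0  1  1  1  1  1  1
  e 0  1  2  2  2  2  2
  c 0  1  2  2  2  2  2
  b 0  1  2  3  3  3  3
  a 0  1  2  3  4  4  4
LCS: 'beba'
LCS length = 4

4


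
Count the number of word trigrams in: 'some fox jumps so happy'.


Word trigrams from [5] words:
  Trigram 1: (some fox jumps)
  Trigram 2: (fox jumps so)
  Trigram 3: (jumps so happy)
Total word trigrams: 5 - 2 = 3

3


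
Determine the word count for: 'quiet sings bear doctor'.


Counting words by splitting on spaces:
  Word 1: 'quiet'
  Word 2: 'sings'
  Word 3: 'bear'
  Word 4: 'doctor'
Total words: 4

4


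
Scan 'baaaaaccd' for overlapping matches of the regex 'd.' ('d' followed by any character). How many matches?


Pattern: d. means 'd' followed by any character.
Scanning 'baaaaaccd' position-by-position:
  Pos 0: window 'ba' -> no
  Pos 1: window 'aa' -> no
  Pos 2: window 'aa' -> no
  Pos 3: window 'aa' -> no
  Pos 4: window 'aa' -> no
  Pos 5: window 'ac' -> no
  Pos 6: window 'cc' -> no
  Pos 7: window 'cd' -> no
  Pos 8: window 'd' -> no
Total matches: 0

0


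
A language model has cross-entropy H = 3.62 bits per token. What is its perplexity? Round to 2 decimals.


Perplexity formula: PP = 2^H
H = 3.62
PP = 2^3.62
Decompose: 2^3.62 = 2^3 * 2^0.62
2^3 = 8, 2^0.62 ~ 1.5368752
PP ~ 8 * 1.5368752 = 12.2950016
Rounded to 2 decimals: 12.30

12.30


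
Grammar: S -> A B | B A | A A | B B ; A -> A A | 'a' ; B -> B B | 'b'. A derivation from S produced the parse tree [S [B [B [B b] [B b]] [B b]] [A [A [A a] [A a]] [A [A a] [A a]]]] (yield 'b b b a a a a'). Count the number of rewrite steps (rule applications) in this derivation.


Every bracketed nonterminal node [X ...] in the tree is produced by exactly one rule application.
Reading the tree off as a leftmost derivation:
  Step 1: S  =>  B A   (applied S -> B A)
  Step 2: B A  =>  B B A   (applied B -> B B)
  Step 3: B B A  =>  B B B A   (applied B -> B B)
  Step 4: B B B A  =>  b B B A   (applied B -> b)
  Step 5: b B B A  =>  b b B A   (applied B -> b)
  Step 6: b b B A  =>  b b b A   (applied B -> b)
  Step 7: b b b A  =>  b b b A A   (applied A -> A A)
  Step 8: b b b A A  =>  b b b A A A   (applied A -> A A)
  Step 9: b b b A A A  =>  b b b a A A   (applied A -> a)
  Step 10: b b b a A A  =>  b b b a a A   (applied A -> a)
  Step 11: b b b a a A  =>  b b b a a A A   (applied A -> A A)
  Step 12: b b b a a A A  =>  b b b a a a A   (applied A -> a)
  Step 13: b b b a a a A  =>  b b b a a a a   (applied A -> a)
Final yield: b b b a a a a
Total rewrite steps: 13

13


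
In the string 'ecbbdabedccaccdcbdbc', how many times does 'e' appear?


Scanning 'ecbbdabedccaccdcbdbc' for 'e':
  Position 0: 'e' -> MATCH (count: 1)
  Position 7: 'e' -> MATCH (count: 2)
Total occurrences of 'e': 2

2


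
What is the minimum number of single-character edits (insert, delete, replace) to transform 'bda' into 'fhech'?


Building DP table for s1='bda' (len 3) and s2='fhech' (len 5):
       f  h  e  c  h
    0  1  2  3  4  5
  b 1  1  2  3  4  5
  d 2  2  2  3  4  5
  a 3  3  3  3  4  5
Edit distance = dp[3][5] = 5

5


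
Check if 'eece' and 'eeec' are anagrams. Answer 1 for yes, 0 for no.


Sort characters of 'eece': 'ceee'
Sort characters of 'eeec': 'ceee'
Sorted forms match -> they ARE anagrams
Result: 1

1


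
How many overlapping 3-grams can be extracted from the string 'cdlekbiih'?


String 'cdlekbiih' has length L = 9.
Number of overlapping n-grams = L - n + 1
Substituting: 9 - 3 + 1 = 7

7


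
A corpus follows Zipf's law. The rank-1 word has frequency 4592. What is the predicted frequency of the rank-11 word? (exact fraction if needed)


Zipf's law: freq(rank) = f1 / rank
f1 = 4592, rank = 11
freq = 4592 / 11
GCD(4592, 11) = 1
Simplified: 4592/11

4592/11


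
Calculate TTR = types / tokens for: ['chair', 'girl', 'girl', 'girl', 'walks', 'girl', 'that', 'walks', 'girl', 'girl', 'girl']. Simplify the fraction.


Tokens: 11
Unique types: ('chair', 'girl', 'that', 'walks') = 4
TTR = 4/11
Already in lowest terms.

4/11


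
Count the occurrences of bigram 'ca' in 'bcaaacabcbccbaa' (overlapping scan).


Scanning 'bcaaacabcbccbaa' for bigram 'ca':
  Position 0: 'bc' -> no
  Position 1: 'ca' -> MATCH
  Position 2: 'aa' -> no
  Position 3: 'aa' -> no
  Position 4: 'ac' -> no
  Position 5: 'ca' -> MATCH
  Position 6: 'ab' -> no
  Position 7: 'bc' -> no
  Position 8: 'cb' -> no
  Position 9: 'bc' -> no
  Position 10: 'cc' -> no
  Position 11: 'cb' -> no
  Position 12: 'ba' -> no
  Position 13: 'aa' -> no
Total matches: 2

2


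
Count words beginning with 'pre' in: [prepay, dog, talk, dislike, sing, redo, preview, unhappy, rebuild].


Checking each word for prefix 'pre':
  'prepay' -> YES, starts with 'pre' (count: 1)
  'dog' -> no (count: 1)
  'talk' -> no (count: 1)
  'dislike' -> no (count: 1)
  'sing' -> no (count: 1)
  'redo' -> no (count: 1)
  'preview' -> YES, starts with 'pre' (count: 2)
  'unhappy' -> no (count: 2)
  'rebuild' -> no (count: 2)
Total with prefix 'pre': 2

2


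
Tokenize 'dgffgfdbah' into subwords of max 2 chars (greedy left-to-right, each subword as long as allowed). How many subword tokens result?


'dgffgfdbah' has 10 characters.
Chunking with max size 2:
  Chunk 1: 'dg' (positions 0-1)
  Chunk 2: 'ff' (positions 2-3)
  Chunk 3: 'gf' (positions 4-5)
  Chunk 4: 'db' (positions 6-7)
  Chunk 5: 'ah' (positions 8-9)
Total chunks: ceil(10 / 2) = 5

5


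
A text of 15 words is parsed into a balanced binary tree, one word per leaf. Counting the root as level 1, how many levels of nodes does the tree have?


In a balanced binary tree with n leaves the deepest leaf is ceil(log2(n)) edges below the root,
so counting node levels inclusive of root and leaves gives ceil(log2(n)) + 1 levels.
log2(15) = 3.9069
ceil(3.9069) = 4
levels = 4 + 1 = 5

5


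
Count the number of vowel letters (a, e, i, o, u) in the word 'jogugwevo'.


Scanning each character of 'jogugwevo':
  Position 1: 'j' -> consonant (running count: 0)
  Position 2: 'o' -> vowel (running count: 1)
  Position 3: 'g' -> consonant (running count: 1)
  Position 4: 'u' -> vowel (running count: 2)
  Position 5: 'g' -> consonant (running count: 2)
  Position 6: 'w' -> consonant (running count: 2)
  Position 7: 'e' -> vowel (running count: 3)
  Position 8: 'v' -> consonant (running count: 3)
  Position 9: 'o' -> vowel (running count: 4)
Total vowels: 4

4


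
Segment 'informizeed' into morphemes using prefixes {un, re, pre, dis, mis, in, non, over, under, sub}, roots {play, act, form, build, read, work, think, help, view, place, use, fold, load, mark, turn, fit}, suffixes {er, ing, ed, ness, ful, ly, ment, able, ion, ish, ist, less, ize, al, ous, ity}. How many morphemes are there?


Segmenting 'informizeed' against the inventory:
  'in' -> prefix (morpheme 1)
  'form' -> root (morpheme 2)
  'ize' -> suffix (morpheme 3)
  'ed' -> suffix (morpheme 4)
Total morphemes: 4

4


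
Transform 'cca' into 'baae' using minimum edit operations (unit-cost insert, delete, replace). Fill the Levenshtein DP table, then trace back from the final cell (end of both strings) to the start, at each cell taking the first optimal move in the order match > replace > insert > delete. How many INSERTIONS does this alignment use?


Edit distance = 3. Backtracking from cell (3, 4) with preference match > replace > insert > delete,
then listing the resulting alignment 'cca' -> 'baae' left to right:
  Step 1: replace c->b
  Step 2: replace c->a
  Step 3: keep 'a'
  Step 4: insert 'e' [insertion #1]
Total insertions: 1

1


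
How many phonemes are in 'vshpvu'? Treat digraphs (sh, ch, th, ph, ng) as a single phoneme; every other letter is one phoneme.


Parsing 'vshpvu' greedily, digraphs first:
  'v' -> consonant phoneme (phonemes so far: 1)
  'sh' -> digraph (1 consonant phoneme) (phonemes so far: 2)
  'p' -> consonant phoneme (phonemes so far: 3)
  'v' -> consonant phoneme (phonemes so far: 4)
  'u' -> vowel phoneme (phonemes so far: 5)
Total phonemes: 5

5


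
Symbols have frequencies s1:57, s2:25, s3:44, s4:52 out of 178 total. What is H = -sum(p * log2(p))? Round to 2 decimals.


Computing entropy H = -sum(p_i * log2(p_i)):
  s1: p = 57/178 = 0.3202, -p*log2(p) = 0.5261
  s2: p = 25/178 = 0.1404, -p*log2(p) = 0.3977
  s3: p = 44/178 = 0.2472, -p*log2(p) = 0.4984
  s4: p = 52/178 = 0.2921, -p*log2(p) = 0.5186
H = sum of terms = 1.9408
Rounded to 2 decimals: 1.94

1.94


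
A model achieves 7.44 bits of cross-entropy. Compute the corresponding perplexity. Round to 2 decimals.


Perplexity formula: PP = 2^H
H = 7.44
PP = 2^7.44
Decompose: 2^7.44 = 2^7 * 2^0.44
2^7 = 128, 2^0.44 ~ 1.3566043
PP ~ 128 * 1.3566043 = 173.6453504
Rounded to 2 decimals: 173.65

173.65


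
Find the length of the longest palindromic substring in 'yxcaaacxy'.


Scanning 'yxcaaacxy' for palindromic substrings.
Substring at positions 0-8: 'yxcaaacxy'.
Check: reverse('yxcaaacxy') = 'yxcaaacxy' -> palindrome confirmed.
No longer palindromic substring exists; longest length = 9

9


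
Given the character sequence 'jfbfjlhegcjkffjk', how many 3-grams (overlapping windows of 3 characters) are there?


String 'jfbfjlhegcjkffjk' has length L = 16.
Number of overlapping n-grams = L - n + 1
Substituting: 16 - 3 + 1 = 14

14


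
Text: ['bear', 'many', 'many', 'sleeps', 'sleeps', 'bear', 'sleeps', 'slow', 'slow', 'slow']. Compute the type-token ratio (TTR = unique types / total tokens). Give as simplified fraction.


Tokens: 10
Unique types: ('bear', 'many', 'sleeps', 'slow') = 4
TTR = 4/10
Simplify: divide both by 2 -> 2/5
TTR = 2/5

2/5


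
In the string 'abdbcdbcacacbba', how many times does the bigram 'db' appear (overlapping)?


Scanning 'abdbcdbcacacbba' for bigram 'db':
  Position 0: 'ab' -> no
  Position 1: 'bd' -> no
  Position 2: 'db' -> MATCH
  Position 3: 'bc' -> no
  Position 4: 'cd' -> no
  Position 5: 'db' -> MATCH
  Position 6: 'bc' -> no
  Position 7: 'ca' -> no
  Position 8: 'ac' -> no
  Position 9: 'ca' -> no
  Position 10: 'ac' -> no
  Position 11: 'cb' -> no
  Position 12: 'bb' -> no
  Position 13: 'ba' -> no
Total matches: 2

2


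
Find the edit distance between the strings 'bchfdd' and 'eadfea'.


Building DP table for s1='bchfdd' (len 6) and s2='eadfea' (len 6):
       e  a  d  f  e  a
    0  1  2  3  4  5  6
  b 1  1  2  3  4  5  6
  c 2  2  2  3  4  5  6
  h 3  3  3  3  4  5  6
  f 4  4  4  4  3  4  5
  d 5  5  5  4  4  4  5
  d 6  6  6  5  5  5  5
Edit distance = dp[6][6] = 5

5


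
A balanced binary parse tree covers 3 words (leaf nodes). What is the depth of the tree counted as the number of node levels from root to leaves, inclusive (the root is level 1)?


In a balanced binary tree with n leaves the deepest leaf is ceil(log2(n)) edges below the root,
so counting node levels inclusive of root and leaves gives ceil(log2(n)) + 1 levels.
log2(3) = 1.5850
ceil(1.5850) = 2
levels = 2 + 1 = 3

3


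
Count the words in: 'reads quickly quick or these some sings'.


Counting words by splitting on spaces:
  Word 1: 'reads'
  Word 2: 'quickly'
  Word 3: 'quick'
  Word 4: 'or'
  Word 5: 'these'
  Word 6: 'some'
  Word 7: 'sings'
Total words: 7

7


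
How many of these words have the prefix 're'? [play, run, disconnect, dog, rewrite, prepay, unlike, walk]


Checking each word for prefix 're':
  'play' -> no (count: 0)
  'run' -> no (count: 0)
  'disconnect' -> no (count: 0)
  'dog' -> no (count: 0)
  'rewrite' -> YES, starts with 're' (count: 1)
  'prepay' -> no (count: 1)
  'unlike' -> no (count: 1)
  'walk' -> no (count: 1)
Total with prefix 're': 1

1


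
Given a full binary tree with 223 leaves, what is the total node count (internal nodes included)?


Leaf nodes (terminals): 223
Internal nodes = n - 1 = 223 - 1 = 222
Total = leaves + internal = 223 + 222 = 445

445


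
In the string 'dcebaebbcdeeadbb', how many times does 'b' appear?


Scanning 'dcebaebbcdeeadbb' for 'b':
  Position 3: 'b' -> MATCH (count: 1)
  Position 6: 'b' -> MATCH (count: 2)
  Position 7: 'b' -> MATCH (count: 3)
  Position 14: 'b' -> MATCH (count: 4)
  Position 15: 'b' -> MATCH (count: 5)
Total occurrences of 'b': 5

5


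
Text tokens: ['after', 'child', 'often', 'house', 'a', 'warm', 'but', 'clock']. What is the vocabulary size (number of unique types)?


Listing all tokens and tracking unique types:
  Token 1: 'after' -> NEW (unique so far: 1)
  Token 2: 'child' -> NEW (unique so far: 2)
  Token 3: 'often' -> NEW (unique so far: 3)
  Token 4: 'house' -> NEW (unique so far: 4)
  Token 5: 'a' -> NEW (unique so far: 5)
  Token 6: 'warm' -> NEW (unique so far: 6)
  Token 7: 'but' -> NEW (unique so far: 7)
  Token 8: 'clock' -> NEW (unique so far: 8)
Unique types: ('a', 'after', 'but', 'child', 'clock', 'house', 'often', 'warm')
Vocabulary size: 8

8


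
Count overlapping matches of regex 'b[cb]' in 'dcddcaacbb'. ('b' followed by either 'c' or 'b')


Pattern: b[cb] means 'b' followed by either 'c' or 'b'.
Scanning 'dcddcaacbb' position-by-position:
  Pos 0: window 'dc' -> no
  Pos 1: window 'cd' -> no
  Pos 2: window 'dd' -> no
  Pos 3: window 'dc' -> no
  Pos 4: window 'ca' -> no
  Pos 5: window 'aa' -> no
  Pos 6: window 'ac' -> no
  Pos 7: window 'cb' -> no
  Pos 8: window 'bb' -> MATCH
  Pos 9: window 'b' -> no
Total matches: 1

1


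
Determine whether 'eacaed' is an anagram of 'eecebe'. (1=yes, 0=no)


Sort characters of 'eacaed': 'aacdee'
Sort characters of 'eecebe': 'bceeee'
Sorted forms differ -> they are NOT anagrams
Result: 0

0


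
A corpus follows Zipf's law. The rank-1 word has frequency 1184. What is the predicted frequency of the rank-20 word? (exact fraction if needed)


Zipf's law: freq(rank) = f1 / rank
f1 = 1184, rank = 20
freq = 1184 / 20
GCD(1184, 20) = 4
Simplified: 296/5

296/5


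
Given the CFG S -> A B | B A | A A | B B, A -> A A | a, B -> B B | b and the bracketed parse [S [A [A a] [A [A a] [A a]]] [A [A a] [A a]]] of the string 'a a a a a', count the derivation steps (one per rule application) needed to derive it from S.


Every bracketed nonterminal node [X ...] in the tree is produced by exactly one rule application.
Reading the tree off as a leftmost derivation:
  Step 1: S  =>  A A   (applied S -> A A)
  Step 2: A A  =>  A A A   (applied A -> A A)
  Step 3: A A A  =>  a A A   (applied A -> a)
  Step 4: a A A  =>  a A A A   (applied A -> A A)
  Step 5: a A A A  =>  a a A A   (applied A -> a)
  Step 6: a a A A  =>  a a a A   (applied A -> a)
  Step 7: a a a A  =>  a a a A A   (applied A -> A A)
  Step 8: a a a A A  =>  a a a a A   (applied A -> a)
  Step 9: a a a a A  =>  a a a a a   (applied A -> a)
Final yield: a a a a a
Total rewrite steps: 9

9


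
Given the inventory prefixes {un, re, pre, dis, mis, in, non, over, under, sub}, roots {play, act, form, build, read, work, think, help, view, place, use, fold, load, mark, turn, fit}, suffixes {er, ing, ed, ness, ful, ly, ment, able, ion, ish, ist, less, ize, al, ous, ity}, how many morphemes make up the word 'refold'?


Segmenting 'refold' against the inventory:
  're' -> prefix (morpheme 1)
  'fold' -> root (morpheme 2)
Total morphemes: 2

2


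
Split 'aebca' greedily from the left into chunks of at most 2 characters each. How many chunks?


'aebca' has 5 characters.
Chunking with max size 2:
  Chunk 1: 'ae' (positions 0-1)
  Chunk 2: 'bc' (positions 2-3)
  Chunk 3: 'a' (positions 4-4)
Total chunks: ceil(5 / 2) = 3

3


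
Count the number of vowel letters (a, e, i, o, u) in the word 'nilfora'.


Scanning each character of 'nilfora':
  Position 1: 'n' -> consonant (running count: 0)
  Position 2: 'i' -> vowel (running count: 1)
  Position 3: 'l' -> consonant (running count: 1)
  Position 4: 'f' -> consonant (running count: 1)
  Position 5: 'o' -> vowel (running count: 2)
  Position 6: 'r' -> consonant (running count: 2)
  Position 7: 'a' -> vowel (running count: 3)
Total vowels: 3

3


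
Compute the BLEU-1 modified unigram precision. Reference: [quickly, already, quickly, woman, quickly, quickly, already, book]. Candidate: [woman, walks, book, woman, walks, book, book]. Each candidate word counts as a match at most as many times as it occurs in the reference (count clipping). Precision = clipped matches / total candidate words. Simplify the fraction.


Reference word counts: {'already': 2, 'book': 1, 'quickly': 4, 'woman': 1}
Checking each candidate word (with clipping):
  'woman' -> in reference (ref count 1, used 1/1) -> match (matches: 1)
  'walks' -> not in reference -> no match (matches: 1)
  'book' -> in reference (ref count 1, used 1/1) -> match (matches: 2)
  'woman' -> ref count 1 already used up (1/1) -> clipped, no match (matches: 2)
  'walks' -> not in reference -> no match (matches: 2)
  'book' -> ref count 1 already used up (1/1) -> clipped, no match (matches: 2)
  'book' -> ref count 1 already used up (1/1) -> clipped, no match (matches: 2)
Clipped matches: 2, Candidate length: 7
Precision = 2/7

2/7


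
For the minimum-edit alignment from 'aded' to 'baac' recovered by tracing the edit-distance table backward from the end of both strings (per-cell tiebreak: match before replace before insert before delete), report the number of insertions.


Edit distance = 4. Backtracking from cell (4, 4) with preference match > replace > insert > delete,
then listing the resulting alignment 'aded' -> 'baac' left to right:
  Step 1: replace a->b
  Step 2: replace d->a
  Step 3: replace e->a
  Step 4: replace d->c
Total insertions: 0

0


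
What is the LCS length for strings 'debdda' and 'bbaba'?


DP table for LCS of 'debdda' and 'bbaba':
       b  b  a  b  a
    0  0  0  0  0  0
  d 0  0  0  0  0  0
  e 0  0  0  0  0  0
  b 0  1  1  1  1  1
  d 0  1  1  1  1  1
  d 0  1  1  1  1  1
  a 0  1  1  2  2  2
LCS: 'ba'
LCS length = 2

2


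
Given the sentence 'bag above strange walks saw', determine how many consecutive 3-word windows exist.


Word trigrams from [5] words:
  Trigram 1: (bag above strange)
  Trigram 2: (above strange walks)
  Trigram 3: (strange walks saw)
Total word trigrams: 5 - 2 = 3

3


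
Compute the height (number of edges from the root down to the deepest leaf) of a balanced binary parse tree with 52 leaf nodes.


In a balanced binary tree with n leaves the deepest leaf is ceil(log2(n)) edges below the root.
log2(52) = 5.7004
ceil(5.7004) = 6
height (edges) = 6

6


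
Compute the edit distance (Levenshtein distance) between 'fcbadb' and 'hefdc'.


Building DP table for s1='fcbadb' (len 6) and s2='hefdc' (len 5):
       h  e  f  d  c
    0  1  2  3  4  5
  f 1  1  2  2  3  4
  c 2  2  2  3  3  3
  b 3  3  3  3  4  4
  a 4  4  4  4  4  5
  d 5  5  5  5  4  5
  b 6  6  6  6  5  5
Edit distance = dp[6][5] = 5

5


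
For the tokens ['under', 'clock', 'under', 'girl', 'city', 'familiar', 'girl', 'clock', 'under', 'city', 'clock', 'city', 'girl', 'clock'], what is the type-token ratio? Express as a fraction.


Tokens: 14
Unique types: ('city', 'clock', 'familiar', 'girl', 'under') = 5
TTR = 5/14
Already in lowest terms.

5/14


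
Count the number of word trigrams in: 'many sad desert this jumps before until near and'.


Word trigrams from [9] words:
  Trigram 1: (many sad desert)
  Trigram 2: (sad desert this)
  Trigram 3: (desert this jumps)
  Trigram 4: (this jumps before)
  Trigram 5: (jumps before until)
  Trigram 6: (before until near)
  Trigram 7: (until near and)
Total word trigrams: 9 - 2 = 7

7


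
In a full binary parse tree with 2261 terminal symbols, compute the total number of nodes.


Leaf nodes (terminals): 2261
Internal nodes = n - 1 = 2261 - 1 = 2260
Total = leaves + internal = 2261 + 2260 = 4521

4521


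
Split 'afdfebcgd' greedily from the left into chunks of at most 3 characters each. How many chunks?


'afdfebcgd' has 9 characters.
Chunking with max size 3:
  Chunk 1: 'afd' (positions 0-2)
  Chunk 2: 'feb' (positions 3-5)
  Chunk 3: 'cgd' (positions 6-8)
Total chunks: ceil(9 / 3) = 3

3


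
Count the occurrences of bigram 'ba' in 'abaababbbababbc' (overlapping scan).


Scanning 'abaababbbababbc' for bigram 'ba':
  Position 0: 'ab' -> no
  Position 1: 'ba' -> MATCH
  Position 2: 'aa' -> no
  Position 3: 'ab' -> no
  Position 4: 'ba' -> MATCH
  Position 5: 'ab' -> no
  Position 6: 'bb' -> no
  Position 7: 'bb' -> no
  Position 8: 'ba' -> MATCH
  Position 9: 'ab' -> no
  Position 10: 'ba' -> MATCH
  Position 11: 'ab' -> no
  Position 12: 'bb' -> no
  Position 13: 'bc' -> no
Total matches: 4

4


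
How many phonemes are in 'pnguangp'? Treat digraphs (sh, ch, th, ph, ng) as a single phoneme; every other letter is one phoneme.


Parsing 'pnguangp' greedily, digraphs first:
  'p' -> consonant phoneme (phonemes so far: 1)
  'ng' -> digraph (1 consonant phoneme) (phonemes so far: 2)
  'u' -> vowel phoneme (phonemes so far: 3)
  'a' -> vowel phoneme (phonemes so far: 4)
  'ng' -> digraph (1 consonant phoneme) (phonemes so far: 5)
  'p' -> consonant phoneme (phonemes so far: 6)
Total phonemes: 6

6


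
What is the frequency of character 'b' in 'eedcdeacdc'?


Scanning 'eedcdeacdc' for 'b':
  No matches found.
Total occurrences of 'b': 0

0


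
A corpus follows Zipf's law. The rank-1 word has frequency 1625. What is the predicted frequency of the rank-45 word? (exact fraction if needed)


Zipf's law: freq(rank) = f1 / rank
f1 = 1625, rank = 45
freq = 1625 / 45
GCD(1625, 45) = 5
Simplified: 325/9

325/9


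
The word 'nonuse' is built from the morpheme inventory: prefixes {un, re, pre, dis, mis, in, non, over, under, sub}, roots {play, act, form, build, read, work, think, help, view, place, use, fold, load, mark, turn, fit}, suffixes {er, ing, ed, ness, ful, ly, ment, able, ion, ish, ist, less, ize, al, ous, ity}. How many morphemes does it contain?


Segmenting 'nonuse' against the inventory:
  'non' -> prefix (morpheme 1)
  'use' -> root (morpheme 2)
Total morphemes: 2

2


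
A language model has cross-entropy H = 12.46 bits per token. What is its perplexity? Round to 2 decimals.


Perplexity formula: PP = 2^H
H = 12.46
PP = 2^12.46
Decompose: 2^12.46 = 2^12 * 2^0.46
2^12 = 4096, 2^0.46 ~ 1.3755418
PP ~ 4096 * 1.3755418 = 5634.2192128
Rounded to 2 decimals: 5634.22

5634.22


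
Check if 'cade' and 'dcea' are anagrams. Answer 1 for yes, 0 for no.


Sort characters of 'cade': 'acde'
Sort characters of 'dcea': 'acde'
Sorted forms match -> they ARE anagrams
Result: 1

1


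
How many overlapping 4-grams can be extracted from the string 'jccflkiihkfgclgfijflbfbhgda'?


String 'jccflkiihkfgclgfijflbfbhgda' has length L = 27.
Number of overlapping n-grams = L - n + 1
Substituting: 27 - 4 + 1 = 24

24


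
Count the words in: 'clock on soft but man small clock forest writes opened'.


Counting words by splitting on spaces:
  Word 1: 'clock'
  Word 2: 'on'
  Word 3: 'soft'
  Word 4: 'but'
  Word 5: 'man'
  Word 6: 'small'
  Word 7: 'clock'
  Word 8: 'forest'
  Word 9: 'writes'
  Word 10: 'opened'
Total words: 10

10


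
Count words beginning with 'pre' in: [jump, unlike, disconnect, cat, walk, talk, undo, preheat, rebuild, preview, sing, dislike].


Checking each word for prefix 'pre':
  'jump' -> no (count: 0)
  'unlike' -> no (count: 0)
  'disconnect' -> no (count: 0)
  'cat' -> no (count: 0)
  'walk' -> no (count: 0)
  'talk' -> no (count: 0)
  'undo' -> no (count: 0)
  'preheat' -> YES, starts with 'pre' (count: 1)
  'rebuild' -> no (count: 1)
  'preview' -> YES, starts with 'pre' (count: 2)
  'sing' -> no (count: 2)
  'dislike' -> no (count: 2)
Total with prefix 'pre': 2

2


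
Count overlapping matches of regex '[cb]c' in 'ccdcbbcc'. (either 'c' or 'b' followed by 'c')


Pattern: [cb]c means either 'c' or 'b' followed by 'c'.
Scanning 'ccdcbbcc' position-by-position:
  Pos 0: window 'cc' -> MATCH
  Pos 1: window 'cd' -> no
  Pos 2: window 'dc' -> no
  Pos 3: window 'cb' -> no
  Pos 4: window 'bb' -> no
  Pos 5: window 'bc' -> MATCH
  Pos 6: window 'cc' -> MATCH
  Pos 7: window 'c' -> no
Total matches: 3

3


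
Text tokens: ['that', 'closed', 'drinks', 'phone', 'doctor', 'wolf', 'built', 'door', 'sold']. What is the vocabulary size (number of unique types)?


Listing all tokens and tracking unique types:
  Token 1: 'that' -> NEW (unique so far: 1)
  Token 2: 'closed' -> NEW (unique so far: 2)
  Token 3: 'drinks' -> NEW (unique so far: 3)
  Token 4: 'phone' -> NEW (unique so far: 4)
  Token 5: 'doctor' -> NEW (unique so far: 5)
  Token 6: 'wolf' -> NEW (unique so far: 6)
  Token 7: 'built' -> NEW (unique so far: 7)
  Token 8: 'door' -> NEW (unique so far: 8)
  Token 9: 'sold' -> NEW (unique so far: 9)
Unique types: ('built', 'closed', 'doctor', 'door', 'drinks', 'phone', 'sold', 'that', 'wolf')
Vocabulary size: 9

9


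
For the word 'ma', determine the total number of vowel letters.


Scanning each character of 'ma':
  Position 1: 'm' -> consonant (running count: 0)
  Position 2: 'a' -> vowel (running count: 1)
Total vowels: 1

1


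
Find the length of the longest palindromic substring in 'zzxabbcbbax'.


Scanning 'zzxabbcbbax' for palindromic substrings.
Substring at positions 2-10: 'xabbcbbax'.
Check: reverse('xabbcbbax') = 'xabbcbbax' -> palindrome confirmed.
Neighbouring characters ('z' / '-') break symmetry, so it cannot extend further.
No longer palindromic substring exists; longest length = 9

9


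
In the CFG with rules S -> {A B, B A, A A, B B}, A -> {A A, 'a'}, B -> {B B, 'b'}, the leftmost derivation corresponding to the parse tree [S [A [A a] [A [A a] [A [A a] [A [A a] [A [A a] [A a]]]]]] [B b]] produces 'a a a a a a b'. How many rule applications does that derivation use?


Every bracketed nonterminal node [X ...] in the tree is produced by exactly one rule application.
Reading the tree off as a leftmost derivation:
  Step 1: S  =>  A B   (applied S -> A B)
  Step 2: A B  =>  A A B   (applied A -> A A)
  Step 3: A A B  =>  a A B   (applied A -> a)
  Step 4: a A B  =>  a A A B   (applied A -> A A)
  Step 5: a A A B  =>  a a A B   (applied A -> a)
  Step 6: a a A B  =>  a a A A B   (applied A -> A A)
  Step 7: a a A A B  =>  a a a A B   (applied A -> a)
  Step 8: a a a A B  =>  a a a A A B   (applied A -> A A)
  Step 9: a a a A A B  =>  a a a a A B   (applied A -> a)
  Step 10: a a a a A B  =>  a a a a A A B   (applied A -> A A)
  Step 11: a a a a A A B  =>  a a a a a A B   (applied A -> a)
  Step 12: a a a a a A B  =>  a a a a a a B   (applied A -> a)
  Step 13: a a a a a a B  =>  a a a a a a b   (applied B -> b)
Final yield: a a a a a a b
Total rewrite steps: 13

13


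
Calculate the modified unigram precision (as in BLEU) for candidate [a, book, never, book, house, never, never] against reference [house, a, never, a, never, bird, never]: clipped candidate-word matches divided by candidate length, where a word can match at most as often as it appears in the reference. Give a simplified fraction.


Reference word counts: {'a': 2, 'bird': 1, 'house': 1, 'never': 3}
Checking each candidate word (with clipping):
  'a' -> in reference (ref count 2, used 1/2) -> match (matches: 1)
  'book' -> not in reference -> no match (matches: 1)
  'never' -> in reference (ref count 3, used 1/3) -> match (matches: 2)
  'book' -> not in reference -> no match (matches: 2)
  'house' -> in reference (ref count 1, used 1/1) -> match (matches: 3)
  'never' -> in reference (ref count 3, used 2/3) -> match (matches: 4)
  'never' -> in reference (ref count 3, used 3/3) -> match (matches: 5)
Clipped matches: 5, Candidate length: 7
Precision = 5/7

5/7


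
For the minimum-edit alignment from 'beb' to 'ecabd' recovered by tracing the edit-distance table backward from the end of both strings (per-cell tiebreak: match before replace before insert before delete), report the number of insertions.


Edit distance = 4. Backtracking from cell (3, 5) with preference match > replace > insert > delete,
then listing the resulting alignment 'beb' -> 'ecabd' left to right:
  Step 1: insert 'e' [insertion #1]
  Step 2: replace b->c
  Step 3: replace e->a
  Step 4: keep 'b'
  Step 5: insert 'd' [insertion #2]
Total insertions: 2

2


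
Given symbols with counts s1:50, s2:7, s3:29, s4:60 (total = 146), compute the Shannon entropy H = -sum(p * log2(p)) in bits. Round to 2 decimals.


Computing entropy H = -sum(p_i * log2(p_i)):
  s1: p = 50/146 = 0.3425, -p*log2(p) = 0.5294
  s2: p = 7/146 = 0.0479, -p*log2(p) = 0.2101
  s3: p = 29/146 = 0.1986, -p*log2(p) = 0.4632
  s4: p = 60/146 = 0.4110, -p*log2(p) = 0.5272
H = sum of terms = 1.7299
Rounded to 2 decimals: 1.73

1.73


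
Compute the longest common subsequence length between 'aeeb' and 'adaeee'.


DP table for LCS of 'aeeb' and 'adaeee':
       a  d  a  e  e  e
    0  0  0  0  0  0  0
  a 0  1  1  1  1  1  1
  e 0  1  1  1  2  2  2
  e 0  1  1  1  2  3  3
  b 0  1  1  1  2  3  3
LCS: 'aee'
LCS length = 3

3


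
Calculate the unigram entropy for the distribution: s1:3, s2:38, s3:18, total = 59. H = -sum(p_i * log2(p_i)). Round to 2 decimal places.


Computing entropy H = -sum(p_i * log2(p_i)):
  s1: p = 3/59 = 0.0508, -p*log2(p) = 0.2185
  s2: p = 38/59 = 0.6441, -p*log2(p) = 0.4088
  s3: p = 18/59 = 0.3051, -p*log2(p) = 0.5225
H = sum of terms = 1.1498
Rounded to 2 decimals: 1.15

1.15


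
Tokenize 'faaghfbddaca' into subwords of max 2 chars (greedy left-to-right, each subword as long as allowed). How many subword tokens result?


'faaghfbddaca' has 12 characters.
Chunking with max size 2:
  Chunk 1: 'fa' (positions 0-1)
  Chunk 2: 'ag' (positions 2-3)
  Chunk 3: 'hf' (positions 4-5)
  Chunk 4: 'bd' (positions 6-7)
  Chunk 5: 'da' (positions 8-9)
  Chunk 6: 'ca' (positions 10-11)
Total chunks: ceil(12 / 2) = 6

6


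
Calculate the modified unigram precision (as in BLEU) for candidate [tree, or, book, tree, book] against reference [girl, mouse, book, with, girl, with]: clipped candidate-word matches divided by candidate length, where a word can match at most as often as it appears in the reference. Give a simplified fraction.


Reference word counts: {'book': 1, 'girl': 2, 'mouse': 1, 'with': 2}
Checking each candidate word (with clipping):
  'tree' -> not in reference -> no match (matches: 0)
  'or' -> not in reference -> no match (matches: 0)
  'book' -> in reference (ref count 1, used 1/1) -> match (matches: 1)
  'tree' -> not in reference -> no match (matches: 1)
  'book' -> ref count 1 already used up (1/1) -> clipped, no match (matches: 1)
Clipped matches: 1, Candidate length: 5
Precision = 1/5

1/5


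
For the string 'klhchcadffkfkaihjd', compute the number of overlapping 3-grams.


String 'klhchcadffkfkaihjd' has length L = 18.
Number of overlapping n-grams = L - n + 1
Substituting: 18 - 3 + 1 = 16

16


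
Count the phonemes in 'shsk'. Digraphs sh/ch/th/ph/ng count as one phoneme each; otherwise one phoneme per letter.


Parsing 'shsk' greedily, digraphs first:
  'sh' -> digraph (1 consonant phoneme) (phonemes so far: 1)
  's' -> consonant phoneme (phonemes so far: 2)
  'k' -> consonant phoneme (phonemes so far: 3)
Total phonemes: 3

3


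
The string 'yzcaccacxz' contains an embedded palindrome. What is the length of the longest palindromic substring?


Scanning 'yzcaccacxz' for palindromic substrings.
Substring at positions 2-7: 'caccac'.
Check: reverse('caccac') = 'caccac' -> palindrome confirmed.
Neighbouring characters ('z' / 'x') break symmetry, so it cannot extend further.
No longer palindromic substring exists; longest length = 6

6


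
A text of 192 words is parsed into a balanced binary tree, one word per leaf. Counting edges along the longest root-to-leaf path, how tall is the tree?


In a balanced binary tree with n leaves the deepest leaf is ceil(log2(n)) edges below the root.
log2(192) = 7.5850
ceil(7.5850) = 8
height (edges) = 8

8


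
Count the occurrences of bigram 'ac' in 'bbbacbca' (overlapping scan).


Scanning 'bbbacbca' for bigram 'ac':
  Position 0: 'bb' -> no
  Position 1: 'bb' -> no
  Position 2: 'ba' -> no
  Position 3: 'ac' -> MATCH
  Position 4: 'cb' -> no
  Position 5: 'bc' -> no
  Position 6: 'ca' -> no
Total matches: 1

1


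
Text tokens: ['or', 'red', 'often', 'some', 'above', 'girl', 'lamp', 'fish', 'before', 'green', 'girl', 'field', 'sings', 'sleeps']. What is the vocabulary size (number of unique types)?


Listing all tokens and tracking unique types:
  Token 1: 'or' -> NEW (unique so far: 1)
  Token 2: 'red' -> NEW (unique so far: 2)
  Token 3: 'often' -> NEW (unique so far: 3)
  Token 4: 'some' -> NEW (unique so far: 4)
  Token 5: 'above' -> NEW (unique so far: 5)
  Token 6: 'girl' -> NEW (unique so far: 6)
  Token 7: 'lamp' -> NEW (unique so far: 7)
  Token 8: 'fish' -> NEW (unique so far: 8)
  Token 9: 'before' -> NEW (unique so far: 9)
  Token 10: 'green' -> NEW (unique so far: 10)
  Token 11: 'girl' -> duplicate (unique so far: 10)
  Token 12: 'field' -> NEW (unique so far: 11)
  Token 13: 'sings' -> NEW (unique so far: 12)
  Token 14: 'sleeps' -> NEW (unique so far: 13)
Unique types: ('above', 'before', 'field', 'fish', 'girl', 'green', 'lamp', 'often', 'or', 'red', 'sings', 'sleeps', 'some')
Vocabulary size: 13

13
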